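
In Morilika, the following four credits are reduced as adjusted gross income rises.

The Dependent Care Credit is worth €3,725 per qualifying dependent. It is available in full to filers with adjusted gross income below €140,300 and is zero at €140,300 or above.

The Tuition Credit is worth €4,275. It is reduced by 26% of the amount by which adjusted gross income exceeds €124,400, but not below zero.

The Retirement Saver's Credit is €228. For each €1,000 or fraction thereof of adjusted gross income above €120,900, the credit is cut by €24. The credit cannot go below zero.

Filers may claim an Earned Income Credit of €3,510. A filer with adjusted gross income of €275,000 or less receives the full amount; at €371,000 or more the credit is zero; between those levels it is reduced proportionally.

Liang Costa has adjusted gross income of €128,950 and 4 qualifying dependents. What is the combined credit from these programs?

€21,514

Dependent Care Credit: base = 4 × €3,725 = €14,900. €128,950 is below the €140,300 cutoff, so the full €14,900 applies.
Tuition Credit: 26% of the €4,550 excess over €124,400 is €1,183; credit = €4,275 − €1,183 = €3,092.
Retirement Saver's Credit: income exceeds €120,900 by €8,050, which is 9 full-or-partial €1,000 increments; reduction = 9 × €24 = €216, leaving €12.
Earned Income Credit: €128,950 is at or below the €275,000 threshold, so the full €3,510 applies.
Total: €14,900 + €3,092 + €12 + €3,510 = €21,514.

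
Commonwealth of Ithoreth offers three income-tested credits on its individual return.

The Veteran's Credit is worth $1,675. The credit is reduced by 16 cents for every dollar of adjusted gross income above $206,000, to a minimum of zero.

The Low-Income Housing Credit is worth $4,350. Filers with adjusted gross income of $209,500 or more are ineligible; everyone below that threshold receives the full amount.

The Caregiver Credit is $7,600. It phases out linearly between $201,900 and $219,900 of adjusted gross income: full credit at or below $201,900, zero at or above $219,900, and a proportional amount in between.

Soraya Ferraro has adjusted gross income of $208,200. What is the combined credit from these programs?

Veteran's Credit: 16% of the $2,200 excess over $206,000 is $352; credit = $1,675 − $352 = $1,323.
Low-Income Housing Credit: $208,200 is below the $209,500 cutoff, so the full $4,350 applies.
Caregiver Credit: $208,200 is $6,300 into a $18,000 phase-out range, leaving 11,700/18,000 of the credit: $7,600 × 11,700/18,000 = $4,940.
Total: $1,323 + $4,350 + $4,940 = $10,613.

$10,613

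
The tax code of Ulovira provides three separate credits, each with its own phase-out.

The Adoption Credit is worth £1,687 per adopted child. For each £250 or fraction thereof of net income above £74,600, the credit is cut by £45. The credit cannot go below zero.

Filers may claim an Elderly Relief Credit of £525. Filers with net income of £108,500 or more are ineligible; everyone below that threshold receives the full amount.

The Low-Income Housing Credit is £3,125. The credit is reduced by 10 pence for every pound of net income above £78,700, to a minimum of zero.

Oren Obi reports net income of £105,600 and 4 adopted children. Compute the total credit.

Adoption Credit: base = 4 × £1,687 = £6,748. income exceeds £74,600 by £31,000, which is 124 full-or-partial £250 increments; reduction = 124 × £45 = £5,580, leaving £1,168.
Elderly Relief Credit: £105,600 is below the £108,500 cutoff, so the full £525 applies.
Low-Income Housing Credit: 10% of the £26,900 excess over £78,700 is £2,690; credit = £3,125 − £2,690 = £435.
Total: £1,168 + £525 + £435 = £2,128.

£2,128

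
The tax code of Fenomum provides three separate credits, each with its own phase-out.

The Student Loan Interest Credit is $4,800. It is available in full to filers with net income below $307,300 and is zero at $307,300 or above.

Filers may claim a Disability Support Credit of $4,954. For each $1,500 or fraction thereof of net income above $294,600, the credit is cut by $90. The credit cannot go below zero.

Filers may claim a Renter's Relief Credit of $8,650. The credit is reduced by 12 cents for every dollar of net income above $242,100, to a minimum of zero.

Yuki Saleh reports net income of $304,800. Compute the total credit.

Student Loan Interest Credit: $304,800 is below the $307,300 cutoff, so the full $4,800 applies.
Disability Support Credit: income exceeds $294,600 by $10,200, which is 7 full-or-partial $1,500 increments; reduction = 7 × $90 = $630, leaving $4,324.
Renter's Relief Credit: 12% of the $62,700 excess over $242,100 is $7,524; credit = $8,650 − $7,524 = $1,126.
Total: $4,800 + $4,324 + $1,126 = $10,250.

$10,250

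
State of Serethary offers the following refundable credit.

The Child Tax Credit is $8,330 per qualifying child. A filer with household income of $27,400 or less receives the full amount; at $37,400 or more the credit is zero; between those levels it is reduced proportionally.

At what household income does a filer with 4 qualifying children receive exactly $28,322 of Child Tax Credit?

Full credit = 4 × $8,330 = $33,320.
$28,322 is 28,322/33,320 of the full $33,320, so 4,998/33,320 of the $10,000 range has been used: income = $27,400 + $10,000 × 4,998/33,320 = $28,900.

$28,900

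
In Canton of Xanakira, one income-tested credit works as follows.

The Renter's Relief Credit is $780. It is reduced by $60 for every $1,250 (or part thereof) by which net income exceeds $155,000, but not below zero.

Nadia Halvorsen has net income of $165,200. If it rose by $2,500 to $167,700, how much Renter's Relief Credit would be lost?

At $165,200 — income exceeds $155,000 by $10,200, which is 9 full-or-partial $1,250 increments; reduction = 9 × $60 = $540, leaving $240.
At $167,700 — income exceeds $155,000 by $12,700, which is 11 full-or-partial $1,250 increments; reduction = 11 × $60 = $660, leaving $120.
Lost: $240 − $120 = $120.

$120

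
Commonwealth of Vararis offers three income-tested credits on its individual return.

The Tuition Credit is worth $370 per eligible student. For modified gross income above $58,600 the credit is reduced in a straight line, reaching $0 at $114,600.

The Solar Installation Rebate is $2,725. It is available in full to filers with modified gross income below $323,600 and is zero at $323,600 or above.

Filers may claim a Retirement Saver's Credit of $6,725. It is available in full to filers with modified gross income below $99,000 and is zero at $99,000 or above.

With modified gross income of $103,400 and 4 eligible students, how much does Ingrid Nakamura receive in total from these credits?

$3,021

Tuition Credit: base = 4 × $370 = $1,480. $103,400 is $44,800 into a $56,000 phase-out range, leaving 11,200/56,000 of the credit: $1,480 × 11,200/56,000 = $296.
Solar Installation Rebate: $103,400 is below the $323,600 cutoff, so the full $2,725 applies.
Retirement Saver's Credit: $103,400 meets or exceeds the $99,000 cutoff, so the credit is $0.
Total: $296 + $2,725 + $0 = $3,021.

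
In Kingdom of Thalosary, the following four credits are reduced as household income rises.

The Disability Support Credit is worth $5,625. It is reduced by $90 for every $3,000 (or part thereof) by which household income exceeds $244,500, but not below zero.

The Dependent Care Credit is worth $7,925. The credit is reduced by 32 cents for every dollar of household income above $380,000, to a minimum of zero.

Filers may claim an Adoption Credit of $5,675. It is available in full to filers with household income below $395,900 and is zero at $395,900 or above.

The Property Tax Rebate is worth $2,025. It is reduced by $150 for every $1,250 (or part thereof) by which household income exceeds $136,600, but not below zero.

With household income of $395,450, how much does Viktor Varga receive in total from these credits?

$9,691

Disability Support Credit: income exceeds $244,500 by $150,950, which is 51 full-or-partial $3,000 increments; reduction = 51 × $90 = $4,590, leaving $1,035.
Dependent Care Credit: 32% of the $15,450 excess over $380,000 is $4,944; credit = $7,925 − $4,944 = $2,981.
Adoption Credit: $395,450 is below the $395,900 cutoff, so the full $5,675 applies.
Property Tax Rebate: income exceeds $136,600 by $258,850 → 208 increments × $150 = $31,200 ≥ base, so the credit is $0.
Total: $1,035 + $2,981 + $5,675 + $0 = $9,691.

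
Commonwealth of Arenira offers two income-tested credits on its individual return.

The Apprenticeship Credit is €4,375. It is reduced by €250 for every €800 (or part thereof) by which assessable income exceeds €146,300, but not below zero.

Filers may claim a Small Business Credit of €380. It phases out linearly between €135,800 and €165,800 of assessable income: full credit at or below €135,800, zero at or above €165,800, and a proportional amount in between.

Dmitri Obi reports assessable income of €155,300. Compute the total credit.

Apprenticeship Credit: income exceeds €146,300 by €9,000, which is 12 full-or-partial €800 increments; reduction = 12 × €250 = €3,000, leaving €1,375.
Small Business Credit: €155,300 is €19,500 into a €30,000 phase-out range, leaving 10,500/30,000 of the credit: €380 × 10,500/30,000 = €133.
Total: €1,375 + €133 = €1,508.

€1,508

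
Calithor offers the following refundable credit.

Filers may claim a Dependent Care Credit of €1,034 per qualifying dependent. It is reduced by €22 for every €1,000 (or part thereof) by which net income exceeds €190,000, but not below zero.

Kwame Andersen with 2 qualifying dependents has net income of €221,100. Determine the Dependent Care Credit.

€1,364

Dependent Care Credit: base = 2 × €1,034 = €2,068. income exceeds €190,000 by €31,100, which is 32 full-or-partial €1,000 increments; reduction = 32 × €22 = €704, leaving €1,364.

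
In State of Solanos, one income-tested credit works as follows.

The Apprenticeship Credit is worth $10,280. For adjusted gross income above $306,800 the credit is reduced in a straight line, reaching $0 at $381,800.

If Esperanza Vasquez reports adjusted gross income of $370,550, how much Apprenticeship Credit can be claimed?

Apprenticeship Credit: $370,550 is $63,750 into a $75,000 phase-out range, leaving 11,250/75,000 of the credit: $10,280 × 11,250/75,000 = $1,542.

$1,542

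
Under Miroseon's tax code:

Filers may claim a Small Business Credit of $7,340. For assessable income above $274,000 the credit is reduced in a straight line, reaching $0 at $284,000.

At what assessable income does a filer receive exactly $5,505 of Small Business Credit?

$5,505 is 5,505/7,340 of the full $7,340, so 1,835/7,340 of the $10,000 range has been used: income = $274,000 + $10,000 × 1,835/7,340 = $276,500.

$276,500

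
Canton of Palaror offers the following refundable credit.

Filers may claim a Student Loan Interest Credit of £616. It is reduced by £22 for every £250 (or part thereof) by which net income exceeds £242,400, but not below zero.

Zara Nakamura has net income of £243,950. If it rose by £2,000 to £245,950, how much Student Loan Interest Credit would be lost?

At £243,950 — income exceeds £242,400 by £1,550, which is 7 full-or-partial £250 increments; reduction = 7 × £22 = £154, leaving £462.
At £245,950 — income exceeds £242,400 by £3,550, which is 15 full-or-partial £250 increments; reduction = 15 × £22 = £330, leaving £286.
Lost: £462 − £286 = £176.

£176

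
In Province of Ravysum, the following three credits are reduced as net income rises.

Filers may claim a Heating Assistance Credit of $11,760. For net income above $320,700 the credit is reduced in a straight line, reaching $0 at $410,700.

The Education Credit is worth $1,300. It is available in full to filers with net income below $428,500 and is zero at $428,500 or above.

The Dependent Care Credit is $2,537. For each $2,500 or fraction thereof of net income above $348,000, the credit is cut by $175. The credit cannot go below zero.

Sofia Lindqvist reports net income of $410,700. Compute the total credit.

Heating Assistance Credit: $410,700 is at or above $410,700, so the credit is $0.
Education Credit: $410,700 is below the $428,500 cutoff, so the full $1,300 applies.
Dependent Care Credit: income exceeds $348,000 by $62,700 → 26 increments × $175 = $4,550 ≥ base, so the credit is $0.
Total: $0 + $1,300 + $0 = $1,300.

$1,300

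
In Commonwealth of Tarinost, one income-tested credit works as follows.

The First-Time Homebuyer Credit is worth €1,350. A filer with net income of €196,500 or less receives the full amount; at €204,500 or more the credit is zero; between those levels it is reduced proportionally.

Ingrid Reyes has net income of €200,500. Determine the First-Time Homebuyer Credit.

First-Time Homebuyer Credit: €200,500 is €4,000 into a €8,000 phase-out range, leaving 4,000/8,000 of the credit: €1,350 × 4,000/8,000 = €675.

€675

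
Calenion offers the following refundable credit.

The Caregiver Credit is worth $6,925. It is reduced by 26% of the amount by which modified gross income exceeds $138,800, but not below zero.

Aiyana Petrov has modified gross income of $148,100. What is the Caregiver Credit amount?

$4,507

Caregiver Credit: 26% of the $9,300 excess over $138,800 is $2,418; credit = $6,925 − $2,418 = $4,507.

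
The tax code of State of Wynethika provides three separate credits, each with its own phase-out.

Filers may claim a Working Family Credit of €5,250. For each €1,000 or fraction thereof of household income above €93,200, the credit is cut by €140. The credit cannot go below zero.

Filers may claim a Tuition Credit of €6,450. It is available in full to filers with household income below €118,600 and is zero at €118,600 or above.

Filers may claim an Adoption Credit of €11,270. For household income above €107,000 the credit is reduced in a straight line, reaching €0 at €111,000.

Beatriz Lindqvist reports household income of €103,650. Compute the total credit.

Working Family Credit: income exceeds €93,200 by €10,450, which is 11 full-or-partial €1,000 increments; reduction = 11 × €140 = €1,540, leaving €3,710.
Tuition Credit: €103,650 is below the €118,600 cutoff, so the full €6,450 applies.
Adoption Credit: €103,650 is at or below the €107,000 threshold, so the full €11,270 applies.
Total: €3,710 + €6,450 + €11,270 = €21,430.

€21,430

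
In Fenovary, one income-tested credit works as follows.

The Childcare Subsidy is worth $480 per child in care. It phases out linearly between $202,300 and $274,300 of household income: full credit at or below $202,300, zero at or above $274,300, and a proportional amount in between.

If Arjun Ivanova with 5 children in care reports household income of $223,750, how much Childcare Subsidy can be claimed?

Childcare Subsidy: base = 5 × $480 = $2,400. $223,750 is $21,450 into a $72,000 phase-out range, leaving 50,550/72,000 of the credit: $2,400 × 50,550/72,000 = $1,685.

$1,685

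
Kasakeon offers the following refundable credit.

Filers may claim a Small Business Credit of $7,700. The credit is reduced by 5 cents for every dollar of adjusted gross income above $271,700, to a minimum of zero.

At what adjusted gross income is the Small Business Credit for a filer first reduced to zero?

The credit falls by 5% of each dollar above $271,700, so it reaches zero when the excess is $7,700 / 5% = $154,000: income = $271,700 + $154,000 = $425,700.

$425,700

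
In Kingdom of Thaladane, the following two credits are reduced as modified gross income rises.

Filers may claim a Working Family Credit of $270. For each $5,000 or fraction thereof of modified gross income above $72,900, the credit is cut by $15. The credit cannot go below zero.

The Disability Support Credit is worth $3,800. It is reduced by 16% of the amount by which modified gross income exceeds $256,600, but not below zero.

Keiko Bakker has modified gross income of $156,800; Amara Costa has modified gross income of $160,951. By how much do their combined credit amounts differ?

$15

Keiko ($156,800): Working Family Credit: income exceeds $72,900 by $83,900, which is 17 full-or-partial $5,000 increments; reduction = 17 × $15 = $255, leaving $15. Disability Support Credit: $156,800 is at or below the $256,600 threshold, so the full $3,800 applies. total $15 + $3,800 = $3,815
Amara ($160,951): Working Family Credit: income exceeds $72,900 by $88,051 → 18 increments × $15 = $270 ≥ base, so the credit is $0. Disability Support Credit: $160,951 is at or below the $256,600 threshold, so the full $3,800 applies. total $0 + $3,800 = $3,800
Difference: |$3,815 − $3,800| = $15.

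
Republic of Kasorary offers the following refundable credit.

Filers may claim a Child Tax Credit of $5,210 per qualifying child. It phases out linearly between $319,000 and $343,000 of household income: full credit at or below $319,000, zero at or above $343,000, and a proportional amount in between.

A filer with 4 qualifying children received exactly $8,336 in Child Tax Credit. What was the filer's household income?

$333,400

Full credit = 4 × $5,210 = $20,840.
$8,336 is 8,336/20,840 of the full $20,840, so 12,504/20,840 of the $24,000 range has been used: income = $319,000 + $24,000 × 12,504/20,840 = $333,400.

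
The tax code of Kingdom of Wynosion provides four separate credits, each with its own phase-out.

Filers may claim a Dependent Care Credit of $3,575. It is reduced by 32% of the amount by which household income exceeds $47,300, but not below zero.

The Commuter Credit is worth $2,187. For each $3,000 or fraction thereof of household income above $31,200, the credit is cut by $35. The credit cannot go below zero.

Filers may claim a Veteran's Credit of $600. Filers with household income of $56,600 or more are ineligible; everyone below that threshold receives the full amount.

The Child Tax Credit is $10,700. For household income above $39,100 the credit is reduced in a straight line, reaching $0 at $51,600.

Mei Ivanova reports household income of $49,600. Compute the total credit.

$7,093

Dependent Care Credit: 32% of the $2,300 excess over $47,300 is $736; credit = $3,575 − $736 = $2,839.
Commuter Credit: income exceeds $31,200 by $18,400, which is 7 full-or-partial $3,000 increments; reduction = 7 × $35 = $245, leaving $1,942.
Veteran's Credit: $49,600 is below the $56,600 cutoff, so the full $600 applies.
Child Tax Credit: $49,600 is $10,500 into a $12,500 phase-out range, leaving 2,000/12,500 of the credit: $10,700 × 2,000/12,500 = $1,712.
Total: $2,839 + $1,942 + $600 + $1,712 = $7,093.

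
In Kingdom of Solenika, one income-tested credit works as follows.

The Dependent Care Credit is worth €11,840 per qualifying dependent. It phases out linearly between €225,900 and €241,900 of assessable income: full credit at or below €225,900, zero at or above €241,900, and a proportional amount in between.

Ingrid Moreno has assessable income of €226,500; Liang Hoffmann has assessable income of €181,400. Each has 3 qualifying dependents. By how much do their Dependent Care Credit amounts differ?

Ingrid (€226,500): Dependent Care Credit: base = 3 × €11,840 = €35,520. €226,500 is €600 into a €16,000 phase-out range, leaving 15,400/16,000 of the credit: €35,520 × 15,400/16,000 = €34,188.
Liang (€181,400): Dependent Care Credit: base = 3 × €11,840 = €35,520. €181,400 is at or below the €225,900 threshold, so the full €35,520 applies.
Difference: |€34,188 − €35,520| = €1,332.

€1,332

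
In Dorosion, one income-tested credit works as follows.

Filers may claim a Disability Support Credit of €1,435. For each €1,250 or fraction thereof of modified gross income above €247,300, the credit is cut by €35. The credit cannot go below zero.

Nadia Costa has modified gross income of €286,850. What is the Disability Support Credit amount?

€315

Disability Support Credit: income exceeds €247,300 by €39,550, which is 32 full-or-partial €1,250 increments; reduction = 32 × €35 = €1,120, leaving €315.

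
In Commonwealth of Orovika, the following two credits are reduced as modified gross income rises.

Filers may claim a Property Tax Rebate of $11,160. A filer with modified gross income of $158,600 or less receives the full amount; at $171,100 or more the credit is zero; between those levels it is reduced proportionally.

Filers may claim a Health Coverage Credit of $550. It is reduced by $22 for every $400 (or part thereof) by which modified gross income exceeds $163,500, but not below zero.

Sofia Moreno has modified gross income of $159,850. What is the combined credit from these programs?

Property Tax Rebate: $159,850 is $1,250 into a $12,500 phase-out range, leaving 11,250/12,500 of the credit: $11,160 × 11,250/12,500 = $10,044.
Health Coverage Credit: $159,850 is at or below the $163,500 threshold, so the full $550 applies.
Total: $10,044 + $550 = $10,594.

$10,594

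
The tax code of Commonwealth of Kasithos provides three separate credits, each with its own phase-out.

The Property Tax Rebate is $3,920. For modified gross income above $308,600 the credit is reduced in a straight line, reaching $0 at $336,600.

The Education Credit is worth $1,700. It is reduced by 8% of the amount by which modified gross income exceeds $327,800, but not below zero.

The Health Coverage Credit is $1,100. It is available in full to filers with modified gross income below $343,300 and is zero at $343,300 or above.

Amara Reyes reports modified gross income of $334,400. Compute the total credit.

Property Tax Rebate: $334,400 is $25,800 into a $28,000 phase-out range, leaving 2,200/28,000 of the credit: $3,920 × 2,200/28,000 = $308.
Education Credit: 8% of the $6,600 excess over $327,800 is $528; credit = $1,700 − $528 = $1,172.
Health Coverage Credit: $334,400 is below the $343,300 cutoff, so the full $1,100 applies.
Total: $308 + $1,172 + $1,100 = $2,580.

$2,580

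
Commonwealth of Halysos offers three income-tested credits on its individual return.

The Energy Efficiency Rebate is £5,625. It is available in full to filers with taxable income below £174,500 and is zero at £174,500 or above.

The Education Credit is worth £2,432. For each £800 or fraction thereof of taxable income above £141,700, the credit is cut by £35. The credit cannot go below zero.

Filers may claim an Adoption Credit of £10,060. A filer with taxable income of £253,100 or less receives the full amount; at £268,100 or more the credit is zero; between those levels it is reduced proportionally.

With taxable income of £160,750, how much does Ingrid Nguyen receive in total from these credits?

£17,277

Energy Efficiency Rebate: £160,750 is below the £174,500 cutoff, so the full £5,625 applies.
Education Credit: income exceeds £141,700 by £19,050, which is 24 full-or-partial £800 increments; reduction = 24 × £35 = £840, leaving £1,592.
Adoption Credit: £160,750 is at or below the £253,100 threshold, so the full £10,060 applies.
Total: £5,625 + £1,592 + £10,060 = £17,277.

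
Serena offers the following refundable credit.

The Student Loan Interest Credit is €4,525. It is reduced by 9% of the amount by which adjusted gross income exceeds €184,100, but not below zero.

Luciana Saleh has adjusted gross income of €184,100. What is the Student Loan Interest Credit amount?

Student Loan Interest Credit: €184,100 is at or below the €184,100 threshold, so the full €4,525 applies.

€4,525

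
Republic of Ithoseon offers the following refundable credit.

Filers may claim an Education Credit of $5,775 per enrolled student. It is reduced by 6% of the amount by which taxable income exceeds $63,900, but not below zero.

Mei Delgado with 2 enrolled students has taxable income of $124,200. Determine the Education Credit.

Education Credit: base = 2 × $5,775 = $11,550. 6% of the $60,300 excess over $63,900 is $3,618; credit = $11,550 − $3,618 = $7,932.

$7,932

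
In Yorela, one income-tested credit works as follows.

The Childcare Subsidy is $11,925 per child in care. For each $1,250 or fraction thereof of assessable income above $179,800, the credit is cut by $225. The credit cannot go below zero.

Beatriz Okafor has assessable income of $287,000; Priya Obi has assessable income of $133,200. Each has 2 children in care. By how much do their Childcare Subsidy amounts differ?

$19,350

Beatriz ($287,000): Childcare Subsidy: base = 2 × $11,925 = $23,850. income exceeds $179,800 by $107,200, which is 86 full-or-partial $1,250 increments; reduction = 86 × $225 = $19,350, leaving $4,500.
Priya ($133,200): Childcare Subsidy: base = 2 × $11,925 = $23,850. $133,200 is at or below the $179,800 threshold, so the full $23,850 applies.
Difference: |$4,500 − $23,850| = $19,350.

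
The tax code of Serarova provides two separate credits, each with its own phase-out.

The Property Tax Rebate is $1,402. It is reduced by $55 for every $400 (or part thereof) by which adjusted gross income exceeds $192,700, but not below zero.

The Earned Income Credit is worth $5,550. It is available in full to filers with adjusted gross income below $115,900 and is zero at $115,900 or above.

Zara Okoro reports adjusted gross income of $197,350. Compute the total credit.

$742

Property Tax Rebate: income exceeds $192,700 by $4,650, which is 12 full-or-partial $400 increments; reduction = 12 × $55 = $660, leaving $742.
Earned Income Credit: $197,350 meets or exceeds the $115,900 cutoff, so the credit is $0.
Total: $742 + $0 = $742.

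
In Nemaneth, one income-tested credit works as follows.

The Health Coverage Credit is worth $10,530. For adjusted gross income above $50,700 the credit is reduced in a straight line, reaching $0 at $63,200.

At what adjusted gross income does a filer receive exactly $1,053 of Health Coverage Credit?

$1,053 is 1,053/10,530 of the full $10,530, so 9,477/10,530 of the $12,500 range has been used: income = $50,700 + $12,500 × 9,477/10,530 = $61,950.

$61,950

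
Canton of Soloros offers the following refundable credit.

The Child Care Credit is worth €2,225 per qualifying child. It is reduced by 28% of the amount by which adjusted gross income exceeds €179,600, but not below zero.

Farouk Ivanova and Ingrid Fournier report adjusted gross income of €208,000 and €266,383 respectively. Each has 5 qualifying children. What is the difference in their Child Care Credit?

€3,173

Farouk (€208,000): Child Care Credit: base = 5 × €2,225 = €11,125. 28% of the €28,400 excess over €179,600 is €7,952; credit = €11,125 − €7,952 = €3,173.
Ingrid (€266,383): Child Care Credit: base = 5 × €2,225 = €11,125. 28% of the €86,783 excess over €179,600 is €24,299.24 ≥ base, so the credit is €0.
Difference: |€3,173 − €0| = €3,173.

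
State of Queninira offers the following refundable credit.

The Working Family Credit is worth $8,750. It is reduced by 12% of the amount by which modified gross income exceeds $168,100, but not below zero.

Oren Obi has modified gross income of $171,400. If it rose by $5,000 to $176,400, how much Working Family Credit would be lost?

At $171,400 — 12% of the $3,300 excess over $168,100 is $396; credit = $8,750 − $396 = $8,354.
At $176,400 — 12% of the $8,300 excess over $168,100 is $996; credit = $8,750 − $996 = $7,754.
Lost: $8,354 − $7,754 = $600.

$600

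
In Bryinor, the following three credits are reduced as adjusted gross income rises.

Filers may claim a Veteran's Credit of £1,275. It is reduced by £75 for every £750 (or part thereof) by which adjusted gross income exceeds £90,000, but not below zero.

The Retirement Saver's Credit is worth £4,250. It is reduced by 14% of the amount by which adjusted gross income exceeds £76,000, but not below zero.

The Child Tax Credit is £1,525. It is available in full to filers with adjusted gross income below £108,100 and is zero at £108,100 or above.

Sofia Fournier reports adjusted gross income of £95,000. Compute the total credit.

Veteran's Credit: income exceeds £90,000 by £5,000, which is 7 full-or-partial £750 increments; reduction = 7 × £75 = £525, leaving £750.
Retirement Saver's Credit: 14% of the £19,000 excess over £76,000 is £2,660; credit = £4,250 − £2,660 = £1,590.
Child Tax Credit: £95,000 is below the £108,100 cutoff, so the full £1,525 applies.
Total: £750 + £1,590 + £1,525 = £3,865.

£3,865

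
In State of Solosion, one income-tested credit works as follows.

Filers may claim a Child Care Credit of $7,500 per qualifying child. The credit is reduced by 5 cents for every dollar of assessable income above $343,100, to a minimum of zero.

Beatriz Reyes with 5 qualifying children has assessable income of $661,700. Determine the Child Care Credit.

$21,570

Child Care Credit: base = 5 × $7,500 = $37,500. 5% of the $318,600 excess over $343,100 is $15,930; credit = $37,500 − $15,930 = $21,570.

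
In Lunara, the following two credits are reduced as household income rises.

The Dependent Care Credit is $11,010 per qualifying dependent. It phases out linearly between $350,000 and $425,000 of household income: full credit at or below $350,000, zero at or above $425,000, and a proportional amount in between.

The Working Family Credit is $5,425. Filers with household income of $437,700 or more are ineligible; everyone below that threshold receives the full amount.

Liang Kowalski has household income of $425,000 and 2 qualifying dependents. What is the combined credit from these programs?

Dependent Care Credit: base = 2 × $11,010 = $22,020. $425,000 is at or above $425,000, so the credit is $0.
Working Family Credit: $425,000 is below the $437,700 cutoff, so the full $5,425 applies.
Total: $0 + $5,425 = $5,425.

$5,425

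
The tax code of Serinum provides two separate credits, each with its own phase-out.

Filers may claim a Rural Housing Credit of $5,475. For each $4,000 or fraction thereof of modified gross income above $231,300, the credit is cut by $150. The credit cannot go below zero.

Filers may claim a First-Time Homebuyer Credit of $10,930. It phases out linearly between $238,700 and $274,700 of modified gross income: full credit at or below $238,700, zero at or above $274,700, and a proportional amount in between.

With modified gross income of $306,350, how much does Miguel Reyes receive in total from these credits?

Rural Housing Credit: income exceeds $231,300 by $75,050, which is 19 full-or-partial $4,000 increments; reduction = 19 × $150 = $2,850, leaving $2,625.
First-Time Homebuyer Credit: $306,350 is at or above $274,700, so the credit is $0.
Total: $2,625 + $0 = $2,625.

$2,625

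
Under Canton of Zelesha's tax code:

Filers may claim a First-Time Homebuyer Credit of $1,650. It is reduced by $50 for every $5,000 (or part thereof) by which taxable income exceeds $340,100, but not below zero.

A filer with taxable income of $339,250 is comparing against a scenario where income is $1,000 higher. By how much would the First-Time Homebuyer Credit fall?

$50

At $339,250 — $339,250 is at or below the $340,100 threshold, so the full $1,650 applies.
At $340,250 — income exceeds $340,100 by $150, which is 1 full-or-partial $5,000 increment; reduction = 1 × $50 = $50, leaving $1,600.
Lost: $1,650 − $1,600 = $50.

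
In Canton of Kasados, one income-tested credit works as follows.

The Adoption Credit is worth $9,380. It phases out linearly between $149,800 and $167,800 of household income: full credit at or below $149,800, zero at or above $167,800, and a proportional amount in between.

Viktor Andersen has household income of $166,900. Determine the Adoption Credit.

Adoption Credit: $166,900 is $17,100 into a $18,000 phase-out range, leaving 900/18,000 of the credit: $9,380 × 900/18,000 = $469.

$469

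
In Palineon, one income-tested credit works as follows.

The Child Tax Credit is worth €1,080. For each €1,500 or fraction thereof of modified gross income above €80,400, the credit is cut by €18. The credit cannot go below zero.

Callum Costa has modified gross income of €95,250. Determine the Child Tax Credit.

€900

Child Tax Credit: income exceeds €80,400 by €14,850, which is 10 full-or-partial €1,500 increments; reduction = 10 × €18 = €180, leaving €900.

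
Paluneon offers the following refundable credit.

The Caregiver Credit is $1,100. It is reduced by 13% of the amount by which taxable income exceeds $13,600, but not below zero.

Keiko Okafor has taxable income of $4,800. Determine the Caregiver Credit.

Caregiver Credit: $4,800 is at or below the $13,600 threshold, so the full $1,100 applies.

$1,100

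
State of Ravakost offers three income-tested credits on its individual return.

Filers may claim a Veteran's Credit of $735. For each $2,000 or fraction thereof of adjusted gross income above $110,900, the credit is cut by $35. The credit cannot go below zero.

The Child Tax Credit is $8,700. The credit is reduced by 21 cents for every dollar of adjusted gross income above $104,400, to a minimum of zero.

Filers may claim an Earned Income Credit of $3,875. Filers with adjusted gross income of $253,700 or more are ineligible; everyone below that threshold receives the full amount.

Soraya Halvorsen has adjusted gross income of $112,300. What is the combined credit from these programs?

Veteran's Credit: income exceeds $110,900 by $1,400, which is 1 full-or-partial $2,000 increment; reduction = 1 × $35 = $35, leaving $700.
Child Tax Credit: 21% of the $7,900 excess over $104,400 is $1,659; credit = $8,700 − $1,659 = $7,041.
Earned Income Credit: $112,300 is below the $253,700 cutoff, so the full $3,875 applies.
Total: $700 + $7,041 + $3,875 = $11,616.

$11,616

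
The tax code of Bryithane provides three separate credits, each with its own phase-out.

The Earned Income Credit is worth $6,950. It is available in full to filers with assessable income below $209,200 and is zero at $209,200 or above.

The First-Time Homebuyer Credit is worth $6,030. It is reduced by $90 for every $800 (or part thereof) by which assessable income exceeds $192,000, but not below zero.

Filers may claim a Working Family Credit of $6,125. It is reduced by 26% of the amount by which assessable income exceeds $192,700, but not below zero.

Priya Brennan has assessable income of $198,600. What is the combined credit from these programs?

Earned Income Credit: $198,600 is below the $209,200 cutoff, so the full $6,950 applies.
First-Time Homebuyer Credit: income exceeds $192,000 by $6,600, which is 9 full-or-partial $800 increments; reduction = 9 × $90 = $810, leaving $5,220.
Working Family Credit: 26% of the $5,900 excess over $192,700 is $1,534; credit = $6,125 − $1,534 = $4,591.
Total: $6,950 + $5,220 + $4,591 = $16,761.

$16,761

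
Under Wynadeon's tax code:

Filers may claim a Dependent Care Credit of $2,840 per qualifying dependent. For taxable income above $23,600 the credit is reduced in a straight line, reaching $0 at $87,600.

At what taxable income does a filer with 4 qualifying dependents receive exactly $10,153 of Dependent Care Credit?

$30,400

Full credit = 4 × $2,840 = $11,360.
$10,153 is 10,153/11,360 of the full $11,360, so 1,207/11,360 of the $64,000 range has been used: income = $23,600 + $64,000 × 1,207/11,360 = $30,400.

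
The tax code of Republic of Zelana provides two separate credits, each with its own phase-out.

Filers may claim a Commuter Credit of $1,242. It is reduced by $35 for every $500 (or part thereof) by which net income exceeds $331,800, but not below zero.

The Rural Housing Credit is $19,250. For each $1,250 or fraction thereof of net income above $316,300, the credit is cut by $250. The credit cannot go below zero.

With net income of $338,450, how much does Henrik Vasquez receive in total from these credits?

Commuter Credit: income exceeds $331,800 by $6,650, which is 14 full-or-partial $500 increments; reduction = 14 × $35 = $490, leaving $752.
Rural Housing Credit: income exceeds $316,300 by $22,150, which is 18 full-or-partial $1,250 increments; reduction = 18 × $250 = $4,500, leaving $14,750.
Total: $752 + $14,750 = $15,502.

$15,502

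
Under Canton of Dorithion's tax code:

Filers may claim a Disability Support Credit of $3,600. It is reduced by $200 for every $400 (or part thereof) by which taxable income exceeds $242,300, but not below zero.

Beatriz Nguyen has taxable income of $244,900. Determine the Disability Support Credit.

Disability Support Credit: income exceeds $242,300 by $2,600, which is 7 full-or-partial $400 increments; reduction = 7 × $200 = $1,400, leaving $2,200.

$2,200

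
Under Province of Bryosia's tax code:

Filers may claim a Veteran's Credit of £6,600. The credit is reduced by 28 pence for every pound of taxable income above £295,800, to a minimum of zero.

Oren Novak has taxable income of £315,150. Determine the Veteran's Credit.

Veteran's Credit: 28% of the £19,350 excess over £295,800 is £5,418; credit = £6,600 − £5,418 = £1,182.

£1,182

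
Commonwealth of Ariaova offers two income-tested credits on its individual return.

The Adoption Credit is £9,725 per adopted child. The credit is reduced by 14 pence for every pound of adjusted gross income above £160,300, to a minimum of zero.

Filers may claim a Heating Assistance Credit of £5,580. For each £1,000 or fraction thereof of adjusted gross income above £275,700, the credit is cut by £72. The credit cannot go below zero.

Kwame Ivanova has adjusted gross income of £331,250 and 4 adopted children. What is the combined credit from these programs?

Adoption Credit: base = 4 × £9,725 = £38,900. 14% of the £170,950 excess over £160,300 is £23,933; credit = £38,900 − £23,933 = £14,967.
Heating Assistance Credit: income exceeds £275,700 by £55,550, which is 56 full-or-partial £1,000 increments; reduction = 56 × £72 = £4,032, leaving £1,548.
Total: £14,967 + £1,548 = £16,515.

£16,515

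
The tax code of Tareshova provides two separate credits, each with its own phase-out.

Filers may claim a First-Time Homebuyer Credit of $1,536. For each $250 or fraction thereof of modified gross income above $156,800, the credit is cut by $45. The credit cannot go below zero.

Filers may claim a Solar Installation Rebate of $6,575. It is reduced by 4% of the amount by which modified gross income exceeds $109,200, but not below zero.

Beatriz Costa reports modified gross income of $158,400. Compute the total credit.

First-Time Homebuyer Credit: income exceeds $156,800 by $1,600, which is 7 full-or-partial $250 increments; reduction = 7 × $45 = $315, leaving $1,221.
Solar Installation Rebate: 4% of the $49,200 excess over $109,200 is $1,968; credit = $6,575 − $1,968 = $4,607.
Total: $1,221 + $4,607 = $5,828.

$5,828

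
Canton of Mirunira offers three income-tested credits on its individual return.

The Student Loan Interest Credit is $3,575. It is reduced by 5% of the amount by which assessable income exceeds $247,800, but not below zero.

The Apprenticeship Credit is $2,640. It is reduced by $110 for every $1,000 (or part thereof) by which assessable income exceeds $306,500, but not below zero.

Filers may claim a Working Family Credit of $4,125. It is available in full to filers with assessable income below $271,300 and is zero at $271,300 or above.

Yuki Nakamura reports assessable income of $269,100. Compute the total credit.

Student Loan Interest Credit: 5% of the $21,300 excess over $247,800 is $1,065; credit = $3,575 − $1,065 = $2,510.
Apprenticeship Credit: $269,100 is at or below the $306,500 threshold, so the full $2,640 applies.
Working Family Credit: $269,100 is below the $271,300 cutoff, so the full $4,125 applies.
Total: $2,510 + $2,640 + $4,125 = $9,275.

$9,275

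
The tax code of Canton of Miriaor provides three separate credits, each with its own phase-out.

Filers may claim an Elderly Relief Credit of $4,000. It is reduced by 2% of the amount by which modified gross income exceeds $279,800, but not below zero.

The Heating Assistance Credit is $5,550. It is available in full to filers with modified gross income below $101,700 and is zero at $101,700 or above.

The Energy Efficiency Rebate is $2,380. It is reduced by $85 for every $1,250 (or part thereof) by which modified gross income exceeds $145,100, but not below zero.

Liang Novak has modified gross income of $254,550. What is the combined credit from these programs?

Elderly Relief Credit: $254,550 is at or below the $279,800 threshold, so the full $4,000 applies.
Heating Assistance Credit: $254,550 meets or exceeds the $101,700 cutoff, so the credit is $0.
Energy Efficiency Rebate: income exceeds $145,100 by $109,450 → 88 increments × $85 = $7,480 ≥ base, so the credit is $0.
Total: $4,000 + $0 + $0 = $4,000.

$4,000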